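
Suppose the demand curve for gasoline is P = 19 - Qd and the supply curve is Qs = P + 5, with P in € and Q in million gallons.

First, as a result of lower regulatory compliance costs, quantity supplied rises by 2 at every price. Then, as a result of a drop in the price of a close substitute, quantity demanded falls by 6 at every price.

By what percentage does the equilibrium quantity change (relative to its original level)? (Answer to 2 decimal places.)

Before the shock: 19 - P = P + 5 ⇒ 14 = 2P ⇒ P = 7, Q = 12.
With the change applied: demand Qd = 13 - P, supply Qs = P + 7.
New equilibrium: 13 - P = P + 7 ⇒ 6 = 2P ⇒ P = 3, Q = 10.
%ΔQ = (10 − 12) / 12 × 100 = -16.67%.

-16.67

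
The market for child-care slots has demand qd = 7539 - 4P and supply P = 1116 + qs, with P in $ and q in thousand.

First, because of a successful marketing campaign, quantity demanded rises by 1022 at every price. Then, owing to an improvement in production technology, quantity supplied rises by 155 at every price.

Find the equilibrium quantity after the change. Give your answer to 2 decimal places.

943.40

Original equilibrium: 7539 - 4P = P - 1116 gives 8655 = 5P, so P = 1731 and q = 615.
After the shift, demand is qd = 8561 - 4P and supply is qs = P - 961.
Equate the new curves: 8561 - 4P = P - 961, giving 9522 = 5P, P = 1904.4, q = 943.4.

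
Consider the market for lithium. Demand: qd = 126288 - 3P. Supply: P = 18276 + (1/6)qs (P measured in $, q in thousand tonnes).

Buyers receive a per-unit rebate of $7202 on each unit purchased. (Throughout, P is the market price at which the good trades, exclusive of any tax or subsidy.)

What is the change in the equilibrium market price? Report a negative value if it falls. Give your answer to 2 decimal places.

Original equilibrium: 126288 - 3P = 6P - 109656 gives 235944 = 9P, so P = 26216 and q = 47640.
Since buyers' out-of-pocket price is the market price minus the rebate, the effective demand curve becomes qd = 147894 - 3P.
New equilibrium: 147894 - 3P = 6P - 109656 ⇒ 257550 = 9P ⇒ P = 85850/3 ≈ 28616.6667, q = 62044.
ΔP = 28616.6667 − 26216 = +2400.67.

+2400.67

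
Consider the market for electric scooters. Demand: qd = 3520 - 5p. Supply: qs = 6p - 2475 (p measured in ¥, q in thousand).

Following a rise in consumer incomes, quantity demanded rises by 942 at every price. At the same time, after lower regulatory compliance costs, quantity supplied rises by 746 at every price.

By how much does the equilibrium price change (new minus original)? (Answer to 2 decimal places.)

Solve the original market: 3520 - 5p = 6p - 2475, hence p = 545 and q = 795.
The new curves are qd = 4462 - 5p (demand) and qs = 6p - 1729 (supply).
Setting them equal: 4462 - 5p = 6p - 1729 → 6191 = 11p, so p = 6191/11 ≈ 562.8182 and q = 18127/11 ≈ 1647.9091.
Δp = 562.8182 − 545 = +17.82.

+17.82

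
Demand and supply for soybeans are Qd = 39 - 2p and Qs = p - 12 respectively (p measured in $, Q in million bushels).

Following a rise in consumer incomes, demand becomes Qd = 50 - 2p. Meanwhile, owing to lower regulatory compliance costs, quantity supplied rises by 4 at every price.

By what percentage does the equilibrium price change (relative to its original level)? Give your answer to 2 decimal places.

+13.73

Original equilibrium: 39 - 2p = p - 12 gives 51 = 3p, so p = 17 and Q = 5.
The new curves are Qd = 50 - 2p (demand) and Qs = p - 8 (supply).
Setting them equal: 50 - 2p = p - 8 → 58 = 3p, so p = 58/3 ≈ 19.3333 and Q = 34/3 ≈ 11.3333.
%Δp = (19.3333 − 17) / 17 × 100 = +13.73%.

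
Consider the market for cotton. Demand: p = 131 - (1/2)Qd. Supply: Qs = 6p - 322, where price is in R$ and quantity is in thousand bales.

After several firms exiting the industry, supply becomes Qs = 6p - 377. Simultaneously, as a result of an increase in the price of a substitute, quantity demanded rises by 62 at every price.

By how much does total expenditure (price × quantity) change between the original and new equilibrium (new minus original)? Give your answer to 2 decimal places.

Initially, 262 - 2p = 6p - 322, so 584 = 8p and p = 73, Q = 116.
The new curves are Qd = 324 - 2p (demand) and Qs = 6p - 377 (supply).
New equilibrium: 324 - 2p = 6p - 377 ⇒ 701 = 8p ⇒ p = 87.625, Q = 148.75.
Expenditure moves from 73×116 = 8468 to 87.625×148.75 = 13034.21875; change = +4566.22.

+4566.22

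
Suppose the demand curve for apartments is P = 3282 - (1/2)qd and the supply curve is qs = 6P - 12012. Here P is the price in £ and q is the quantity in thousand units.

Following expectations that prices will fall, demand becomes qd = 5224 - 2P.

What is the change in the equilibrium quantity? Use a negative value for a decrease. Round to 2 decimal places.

Before the shock: 6564 - 2P = 6P - 12012 ⇒ 18576 = 8P ⇒ P = 2322, q = 1920.
The shock moves the curves to qd = 5224 - 2P and qs = 6P - 12012.
Equate the new curves: 5224 - 2P = 6P - 12012, giving 17236 = 8P, P = 2154.5, q = 915.
Δq = 915 − 1920 = -1005.00.

-1005.00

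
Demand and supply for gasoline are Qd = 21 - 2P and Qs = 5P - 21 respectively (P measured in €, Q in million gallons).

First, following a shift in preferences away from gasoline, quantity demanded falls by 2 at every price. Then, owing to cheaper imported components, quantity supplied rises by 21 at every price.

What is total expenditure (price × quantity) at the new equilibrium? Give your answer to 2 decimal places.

36.84

Original equilibrium: 21 - 2P = 5P - 21 gives 42 = 7P, so P = 6 and Q = 9.
The shock moves the curves to Qd = 19 - 2P and Qs = 5P.
Setting them equal: 19 - 2P = 5P → 19 = 7P, so P = 19/7 ≈ 2.7143 and Q = 95/7 ≈ 13.5714.
New expenditure = 2.7143 × 13.5714 = 36.84.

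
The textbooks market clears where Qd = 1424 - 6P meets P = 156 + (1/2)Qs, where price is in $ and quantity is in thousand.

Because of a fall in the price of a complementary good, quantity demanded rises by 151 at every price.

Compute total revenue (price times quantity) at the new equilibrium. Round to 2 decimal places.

Original equilibrium: 1424 - 6P = 2P - 312 gives 1736 = 8P, so P = 217 and Q = 122.
After the shift, demand is Qd = 1575 - 6P and supply is Qs = 2P - 312.
New equilibrium: 1575 - 6P = 2P - 312 ⇒ 1887 = 8P ⇒ P = 235.875, Q = 159.75.
New expenditure = 235.875 × 159.75 = 37681.03.

37681.03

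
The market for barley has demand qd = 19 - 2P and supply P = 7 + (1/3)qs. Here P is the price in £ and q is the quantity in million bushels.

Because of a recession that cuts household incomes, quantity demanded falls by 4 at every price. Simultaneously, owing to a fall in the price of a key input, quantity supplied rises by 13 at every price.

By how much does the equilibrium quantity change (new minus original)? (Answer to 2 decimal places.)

+2.80

Initially, 19 - 2P = 3P - 21, so 40 = 5P and P = 8, q = 3.
The new curves are qd = 15 - 2P (demand) and qs = 3P - 8 (supply).
Setting them equal: 15 - 2P = 3P - 8 → 23 = 5P, so P = 4.6 and q = 5.8.
Δq = 5.8 − 3 = +2.80.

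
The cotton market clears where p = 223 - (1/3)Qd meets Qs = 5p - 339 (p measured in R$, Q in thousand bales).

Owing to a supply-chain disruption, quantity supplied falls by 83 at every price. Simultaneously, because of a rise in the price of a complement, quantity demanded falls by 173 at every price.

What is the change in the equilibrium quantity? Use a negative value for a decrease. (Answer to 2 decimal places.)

Before the shock: 669 - 3p = 5p - 339 ⇒ 1008 = 8p ⇒ p = 126, Q = 291.
After the shift, demand is Qd = 496 - 3p and supply is Qs = 5p - 422.
New equilibrium: 496 - 3p = 5p - 422 ⇒ 918 = 8p ⇒ p = 114.75, Q = 151.75.
ΔQ = 151.75 − 291 = -139.25.

-139.25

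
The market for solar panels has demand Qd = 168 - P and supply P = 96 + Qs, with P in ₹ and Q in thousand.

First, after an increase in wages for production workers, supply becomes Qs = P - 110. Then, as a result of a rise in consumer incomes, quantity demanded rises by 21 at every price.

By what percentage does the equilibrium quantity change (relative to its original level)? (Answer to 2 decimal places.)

Solve the original market: 168 - P = P - 96, hence P = 132 and Q = 36.
The new curves are Qd = 189 - P (demand) and Qs = P - 110 (supply).
Setting them equal: 189 - P = P - 110 → 299 = 2P, so P = 149.5 and Q = 39.5.
%ΔQ = (39.5 − 36) / 36 × 100 = +9.72%.

+9.72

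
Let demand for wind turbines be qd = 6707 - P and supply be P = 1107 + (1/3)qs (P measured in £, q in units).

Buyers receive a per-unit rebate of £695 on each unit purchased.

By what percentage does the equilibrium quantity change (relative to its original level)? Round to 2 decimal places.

Before the shock: 6707 - P = 3P - 3321 ⇒ 10028 = 4P ⇒ P = 2507, q = 4200.
Since buyers' out-of-pocket price is the market price minus the rebate, the effective demand curve becomes qd = 7402 - P.
New equilibrium: 7402 - P = 3P - 3321 ⇒ 10723 = 4P ⇒ P = 2680.75, q = 4721.25.
%Δq = (4721.25 − 4200) / 4200 × 100 = +12.41%.

+12.41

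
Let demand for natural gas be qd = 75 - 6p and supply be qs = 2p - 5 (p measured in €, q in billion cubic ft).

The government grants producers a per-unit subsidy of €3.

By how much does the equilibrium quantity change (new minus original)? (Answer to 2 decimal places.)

Original equilibrium: 75 - 6p = 2p - 5 gives 80 = 8p, so p = 10 and q = 15.
Since sellers receive the price plus the subsidy, the effective supply curve becomes qs = 2p + 1.
Equate the new curves: 75 - 6p = 2p + 1, giving 74 = 8p, p = 9.25, q = 19.5.
Δq = 19.5 − 15 = +4.50.

+4.50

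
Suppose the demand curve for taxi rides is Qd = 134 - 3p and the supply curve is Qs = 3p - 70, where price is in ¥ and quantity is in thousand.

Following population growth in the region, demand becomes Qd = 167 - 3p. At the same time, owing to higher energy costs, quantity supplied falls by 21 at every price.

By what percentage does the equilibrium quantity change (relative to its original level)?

+18.75

Before the shock: 134 - 3p = 3p - 70 ⇒ 204 = 6p ⇒ p = 34, Q = 32.
The shock moves the curves to Qd = 167 - 3p and Qs = 3p - 91.
New equilibrium: 167 - 3p = 3p - 91 ⇒ 258 = 6p ⇒ p = 43, Q = 38.
%ΔQ = (38 − 32) / 32 × 100 = +18.75%.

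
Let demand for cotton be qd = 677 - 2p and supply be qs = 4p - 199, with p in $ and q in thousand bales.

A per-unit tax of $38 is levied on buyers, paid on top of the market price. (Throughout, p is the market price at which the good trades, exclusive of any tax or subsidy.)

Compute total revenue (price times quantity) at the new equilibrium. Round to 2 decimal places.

44577.78

Initially, 677 - 2p = 4p - 199, so 876 = 6p and p = 146, q = 385.
Since buyers pay the price plus the tax, the effective demand curve becomes qd = 601 - 2p.
Equate the new curves: 601 - 2p = 4p - 199, giving 800 = 6p, p = 400/3 ≈ 133.3333, q = 1003/3 ≈ 334.3333.
New expenditure = 133.3333 × 334.3333 = 44577.78.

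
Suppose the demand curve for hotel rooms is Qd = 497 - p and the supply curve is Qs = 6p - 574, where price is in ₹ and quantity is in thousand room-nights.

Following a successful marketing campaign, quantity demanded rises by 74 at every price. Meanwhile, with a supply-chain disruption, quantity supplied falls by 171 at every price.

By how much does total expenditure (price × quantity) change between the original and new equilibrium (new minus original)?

+19372

Solve the original market: 497 - p = 6p - 574, hence p = 153 and Q = 344.
After the shift, demand is Qd = 571 - p and supply is Qs = 6p - 745.
Setting them equal: 571 - p = 6p - 745 → 1316 = 7p, so p = 188 and Q = 383.
Expenditure moves from 153×344 = 52632 to 188×383 = 72004; change = +19372.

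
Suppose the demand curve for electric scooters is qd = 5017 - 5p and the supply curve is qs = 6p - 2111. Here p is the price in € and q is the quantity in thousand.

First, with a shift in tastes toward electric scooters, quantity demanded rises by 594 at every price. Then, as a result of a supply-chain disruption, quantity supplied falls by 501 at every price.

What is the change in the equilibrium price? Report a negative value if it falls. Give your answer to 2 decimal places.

Initially, 5017 - 5p = 6p - 2111, so 7128 = 11p and p = 648, q = 1777.
With the change applied: demand qd = 5611 - 5p, supply qs = 6p - 2612.
New equilibrium: 5611 - 5p = 6p - 2612 ⇒ 8223 = 11p ⇒ p = 8223/11 ≈ 747.5455, q = 20606/11 ≈ 1873.2727.
Δp = 747.5455 − 648 = +99.55.

+99.55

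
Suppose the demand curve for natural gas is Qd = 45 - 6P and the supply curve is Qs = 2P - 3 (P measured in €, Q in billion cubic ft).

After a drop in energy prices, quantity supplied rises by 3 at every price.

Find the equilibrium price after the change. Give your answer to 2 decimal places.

Original equilibrium: 45 - 6P = 2P - 3 gives 48 = 8P, so P = 6 and Q = 9.
With the change applied: demand Qd = 45 - 6P, supply Qs = 2P.
Clearing the new market: 45 - 6P = 2P, so P = 5.625 and Q = 11.25.

5.63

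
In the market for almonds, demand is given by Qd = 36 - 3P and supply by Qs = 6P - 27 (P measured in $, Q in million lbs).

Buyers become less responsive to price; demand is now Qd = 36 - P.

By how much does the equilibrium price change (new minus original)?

+2

Original equilibrium: 36 - 3P = 6P - 27 gives 63 = 9P, so P = 7 and Q = 15.
After the shift, demand is Qd = 36 - P and supply is Qs = 6P - 27.
New equilibrium: 36 - P = 6P - 27 ⇒ 63 = 7P ⇒ P = 9, Q = 27.
ΔP = 9 − 7 = +2.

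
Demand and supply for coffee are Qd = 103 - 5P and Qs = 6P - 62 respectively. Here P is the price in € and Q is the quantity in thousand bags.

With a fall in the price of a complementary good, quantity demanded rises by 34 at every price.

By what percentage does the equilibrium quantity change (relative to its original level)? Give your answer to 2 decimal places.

Before the shock: 103 - 5P = 6P - 62 ⇒ 165 = 11P ⇒ P = 15, Q = 28.
The new curves are Qd = 137 - 5P (demand) and Qs = 6P - 62 (supply).
Equate the new curves: 137 - 5P = 6P - 62, giving 199 = 11P, P = 199/11 ≈ 18.0909, Q = 512/11 ≈ 46.5455.
%ΔQ = (46.5455 − 28) / 28 × 100 = +66.23%.

+66.23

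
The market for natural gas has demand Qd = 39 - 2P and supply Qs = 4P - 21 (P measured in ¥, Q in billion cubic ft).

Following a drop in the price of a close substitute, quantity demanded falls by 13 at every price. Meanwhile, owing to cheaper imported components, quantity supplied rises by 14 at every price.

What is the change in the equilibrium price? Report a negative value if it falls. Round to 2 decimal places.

Original equilibrium: 39 - 2P = 4P - 21 gives 60 = 6P, so P = 10 and Q = 19.
The new curves are Qd = 26 - 2P (demand) and Qs = 4P - 7 (supply).
Setting them equal: 26 - 2P = 4P - 7 → 33 = 6P, so P = 5.5 and Q = 15.
ΔP = 5.5 − 10 = -4.50.

-4.50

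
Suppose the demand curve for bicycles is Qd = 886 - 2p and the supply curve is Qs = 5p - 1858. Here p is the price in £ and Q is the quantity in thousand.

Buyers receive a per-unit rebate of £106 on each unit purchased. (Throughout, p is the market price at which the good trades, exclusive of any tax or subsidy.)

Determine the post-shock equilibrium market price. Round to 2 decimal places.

Before the shock: 886 - 2p = 5p - 1858 ⇒ 2744 = 7p ⇒ p = 392, Q = 102.
Since buyers' out-of-pocket price is the market price minus the rebate, the effective demand curve becomes Qd = 1098 - 2p.
Clearing the new market: 1098 - 2p = 5p - 1858, so p = 2956/7 ≈ 422.2857 and Q = 1774/7 ≈ 253.4286.

422.29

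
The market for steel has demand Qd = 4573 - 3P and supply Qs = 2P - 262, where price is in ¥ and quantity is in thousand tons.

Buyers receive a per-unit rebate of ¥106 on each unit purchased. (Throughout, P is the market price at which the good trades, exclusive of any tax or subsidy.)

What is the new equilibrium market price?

1030.6

Initially, 4573 - 3P = 2P - 262, so 4835 = 5P and P = 967, Q = 1672.
Since buyers' out-of-pocket price is the market price minus the rebate, the effective demand curve becomes Qd = 4891 - 3P.
Setting them equal: 4891 - 3P = 2P - 262 → 5153 = 5P, so P = 1030.6 and Q = 1799.2.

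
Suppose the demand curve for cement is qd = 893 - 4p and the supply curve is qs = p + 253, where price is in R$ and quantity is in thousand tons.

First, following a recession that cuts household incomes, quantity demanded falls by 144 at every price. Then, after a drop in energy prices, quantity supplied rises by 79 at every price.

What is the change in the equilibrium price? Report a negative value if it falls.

-44.6

Original equilibrium: 893 - 4p = p + 253 gives 640 = 5p, so p = 128 and q = 381.
With the change applied: demand qd = 749 - 4p, supply qs = p + 332.
New equilibrium: 749 - 4p = p + 332 ⇒ 417 = 5p ⇒ p = 83.4, q = 415.4.
Δp = 83.4 − 128 = -44.6.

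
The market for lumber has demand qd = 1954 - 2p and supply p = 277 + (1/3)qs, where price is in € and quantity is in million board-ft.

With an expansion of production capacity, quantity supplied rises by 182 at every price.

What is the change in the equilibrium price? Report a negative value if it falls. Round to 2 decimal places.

-36.40

Initially, 1954 - 2p = 3p - 831, so 2785 = 5p and p = 557, q = 840.
The new curves are qd = 1954 - 2p (demand) and qs = 3p - 649 (supply).
New equilibrium: 1954 - 2p = 3p - 649 ⇒ 2603 = 5p ⇒ p = 520.6, q = 912.8.
Δp = 520.6 − 557 = -36.40.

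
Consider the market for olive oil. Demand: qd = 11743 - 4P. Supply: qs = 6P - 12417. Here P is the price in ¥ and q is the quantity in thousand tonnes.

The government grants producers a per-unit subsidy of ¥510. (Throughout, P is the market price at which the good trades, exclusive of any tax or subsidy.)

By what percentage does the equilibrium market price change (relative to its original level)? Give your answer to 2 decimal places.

-12.67

Solve the original market: 11743 - 4P = 6P - 12417, hence P = 2416 and q = 2079.
Since sellers receive the price plus the subsidy, the effective supply curve becomes qs = 6P - 9357.
Setting them equal: 11743 - 4P = 6P - 9357 → 21100 = 10P, so P = 2110 and q = 3303.
%ΔP = (2110 − 2416) / 2416 × 100 = -12.67%.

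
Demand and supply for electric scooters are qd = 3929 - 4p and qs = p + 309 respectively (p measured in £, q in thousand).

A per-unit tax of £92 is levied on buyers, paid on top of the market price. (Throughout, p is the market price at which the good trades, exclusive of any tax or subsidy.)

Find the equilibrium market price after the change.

650.4

Original equilibrium: 3929 - 4p = p + 309 gives 3620 = 5p, so p = 724 and q = 1033.
Since buyers pay the price plus the tax, the effective demand curve becomes qd = 3561 - 4p.
Setting them equal: 3561 - 4p = p + 309 → 3252 = 5p, so p = 650.4 and q = 959.4.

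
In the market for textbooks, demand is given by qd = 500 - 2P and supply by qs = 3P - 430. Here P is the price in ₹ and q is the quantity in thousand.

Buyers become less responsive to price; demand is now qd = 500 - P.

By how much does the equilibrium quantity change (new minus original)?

Solve the original market: 500 - 2P = 3P - 430, hence P = 186 and q = 128.
With the change applied: demand qd = 500 - P, supply qs = 3P - 430.
Equate the new curves: 500 - P = 3P - 430, giving 930 = 4P, P = 232.5, q = 267.5.
Δq = 267.5 − 128 = +139.5.

+139.5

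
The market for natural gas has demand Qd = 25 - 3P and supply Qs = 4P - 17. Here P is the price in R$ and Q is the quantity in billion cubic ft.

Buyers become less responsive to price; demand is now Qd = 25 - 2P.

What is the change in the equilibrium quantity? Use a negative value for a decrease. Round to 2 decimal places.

Before the shock: 25 - 3P = 4P - 17 ⇒ 42 = 7P ⇒ P = 6, Q = 7.
After the shift, demand is Qd = 25 - 2P and supply is Qs = 4P - 17.
New equilibrium: 25 - 2P = 4P - 17 ⇒ 42 = 6P ⇒ P = 7, Q = 11.
ΔQ = 11 − 7 = +4.00.

+4.00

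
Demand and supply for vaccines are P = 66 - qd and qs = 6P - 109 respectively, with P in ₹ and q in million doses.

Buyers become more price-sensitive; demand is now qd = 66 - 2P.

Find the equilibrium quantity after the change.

Original equilibrium: 66 - P = 6P - 109 gives 175 = 7P, so P = 25 and q = 41.
The shock moves the curves to qd = 66 - 2P and qs = 6P - 109.
Equate the new curves: 66 - 2P = 6P - 109, giving 175 = 8P, P = 21.875, q = 22.25.

22.25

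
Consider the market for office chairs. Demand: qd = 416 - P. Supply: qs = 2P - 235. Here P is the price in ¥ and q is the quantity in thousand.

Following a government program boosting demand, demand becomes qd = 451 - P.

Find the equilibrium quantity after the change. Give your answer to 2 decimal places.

222.33

Original equilibrium: 416 - P = 2P - 235 gives 651 = 3P, so P = 217 and q = 199.
The shock moves the curves to qd = 451 - P and qs = 2P - 235.
New equilibrium: 451 - P = 2P - 235 ⇒ 686 = 3P ⇒ P = 686/3 ≈ 228.6667, q = 667/3 ≈ 222.3333.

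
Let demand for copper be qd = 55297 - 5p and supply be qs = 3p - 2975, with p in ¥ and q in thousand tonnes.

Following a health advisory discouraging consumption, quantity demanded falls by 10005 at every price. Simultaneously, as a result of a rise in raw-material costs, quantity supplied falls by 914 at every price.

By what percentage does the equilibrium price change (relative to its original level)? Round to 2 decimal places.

-15.60

Solve the original market: 55297 - 5p = 3p - 2975, hence p = 7284 and q = 18877.
After the shift, demand is qd = 45292 - 5p and supply is qs = 3p - 3889.
New equilibrium: 45292 - 5p = 3p - 3889 ⇒ 49181 = 8p ⇒ p = 6147.625, q = 14553.875.
%Δp = (6147.625 − 7284) / 7284 × 100 = -15.60%.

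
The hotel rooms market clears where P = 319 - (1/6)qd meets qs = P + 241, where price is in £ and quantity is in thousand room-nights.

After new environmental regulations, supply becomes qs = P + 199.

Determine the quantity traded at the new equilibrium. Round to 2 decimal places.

444.00

Original equilibrium: 1914 - 6P = P + 241 gives 1673 = 7P, so P = 239 and q = 480.
With the change applied: demand qd = 1914 - 6P, supply qs = P + 199.
Setting them equal: 1914 - 6P = P + 199 → 1715 = 7P, so P = 245 and q = 444.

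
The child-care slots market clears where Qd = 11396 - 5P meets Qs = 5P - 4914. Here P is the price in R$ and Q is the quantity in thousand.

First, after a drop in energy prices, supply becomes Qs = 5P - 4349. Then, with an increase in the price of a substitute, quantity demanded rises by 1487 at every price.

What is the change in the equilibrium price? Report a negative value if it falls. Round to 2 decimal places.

Initially, 11396 - 5P = 5P - 4914, so 16310 = 10P and P = 1631, Q = 3241.
The shock moves the curves to Qd = 12883 - 5P and Qs = 5P - 4349.
Equate the new curves: 12883 - 5P = 5P - 4349, giving 17232 = 10P, P = 1723.2, Q = 4267.
ΔP = 1723.2 − 1631 = +92.20.

+92.20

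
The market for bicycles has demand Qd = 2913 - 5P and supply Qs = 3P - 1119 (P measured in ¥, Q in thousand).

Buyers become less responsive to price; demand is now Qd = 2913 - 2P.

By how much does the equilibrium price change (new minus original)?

+302.4

Original equilibrium: 2913 - 5P = 3P - 1119 gives 4032 = 8P, so P = 504 and Q = 393.
After the shift, demand is Qd = 2913 - 2P and supply is Qs = 3P - 1119.
New equilibrium: 2913 - 2P = 3P - 1119 ⇒ 4032 = 5P ⇒ P = 806.4, Q = 1300.2.
ΔP = 806.4 − 504 = +302.4.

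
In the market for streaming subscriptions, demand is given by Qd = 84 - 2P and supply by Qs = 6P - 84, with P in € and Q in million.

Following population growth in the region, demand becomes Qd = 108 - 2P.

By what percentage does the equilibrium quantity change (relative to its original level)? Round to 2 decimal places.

+42.86

Initially, 84 - 2P = 6P - 84, so 168 = 8P and P = 21, Q = 42.
The new curves are Qd = 108 - 2P (demand) and Qs = 6P - 84 (supply).
Setting them equal: 108 - 2P = 6P - 84 → 192 = 8P, so P = 24 and Q = 60.
%ΔQ = (60 − 42) / 42 × 100 = +42.86%.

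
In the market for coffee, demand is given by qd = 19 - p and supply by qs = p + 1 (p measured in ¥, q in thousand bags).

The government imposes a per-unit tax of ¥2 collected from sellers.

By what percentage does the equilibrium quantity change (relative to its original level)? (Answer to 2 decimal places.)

Initially, 19 - p = p + 1, so 18 = 2p and p = 9, q = 10.
Since sellers keep the price net of the tax, the effective supply curve becomes qs = p - 1.
Clearing the new market: 19 - p = p - 1, so p = 10 and q = 9.
%Δq = (9 − 10) / 10 × 100 = -10.00%.

-10.00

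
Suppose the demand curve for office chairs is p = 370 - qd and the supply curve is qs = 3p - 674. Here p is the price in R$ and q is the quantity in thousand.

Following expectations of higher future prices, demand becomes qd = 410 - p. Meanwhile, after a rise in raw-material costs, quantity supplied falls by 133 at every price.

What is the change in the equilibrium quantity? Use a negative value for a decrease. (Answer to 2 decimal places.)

-3.25

Solve the original market: 370 - p = 3p - 674, hence p = 261 and q = 109.
The shock moves the curves to qd = 410 - p and qs = 3p - 807.
Equate the new curves: 410 - p = 3p - 807, giving 1217 = 4p, p = 304.25, q = 105.75.
Δq = 105.75 − 109 = -3.25.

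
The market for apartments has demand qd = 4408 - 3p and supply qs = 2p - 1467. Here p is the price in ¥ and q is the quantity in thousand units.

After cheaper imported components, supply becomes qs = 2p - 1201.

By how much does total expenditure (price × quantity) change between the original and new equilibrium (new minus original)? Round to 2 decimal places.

Original equilibrium: 4408 - 3p = 2p - 1467 gives 5875 = 5p, so p = 1175 and q = 883.
After the shift, demand is qd = 4408 - 3p and supply is qs = 2p - 1201.
Equate the new curves: 4408 - 3p = 2p - 1201, giving 5609 = 5p, p = 1121.8, q = 1042.6.
Expenditure moves from 1175×883 = 1037525 to 1121.8×1042.6 = 1169588.68; change = +132063.68.

+132063.68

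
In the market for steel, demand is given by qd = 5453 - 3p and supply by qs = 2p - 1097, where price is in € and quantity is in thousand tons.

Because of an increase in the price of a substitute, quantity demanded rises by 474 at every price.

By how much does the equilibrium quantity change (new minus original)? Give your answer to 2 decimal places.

Solve the original market: 5453 - 3p = 2p - 1097, hence p = 1310 and q = 1523.
With the change applied: demand qd = 5927 - 3p, supply qs = 2p - 1097.
New equilibrium: 5927 - 3p = 2p - 1097 ⇒ 7024 = 5p ⇒ p = 1404.8, q = 1712.6.
Δq = 1712.6 − 1523 = +189.60.

+189.60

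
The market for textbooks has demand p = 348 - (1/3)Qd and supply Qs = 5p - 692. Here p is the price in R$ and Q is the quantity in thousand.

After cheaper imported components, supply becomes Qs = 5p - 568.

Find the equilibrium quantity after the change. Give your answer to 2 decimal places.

Solve the original market: 1044 - 3p = 5p - 692, hence p = 217 and Q = 393.
The shock moves the curves to Qd = 1044 - 3p and Qs = 5p - 568.
Setting them equal: 1044 - 3p = 5p - 568 → 1612 = 8p, so p = 201.5 and Q = 439.5.

439.50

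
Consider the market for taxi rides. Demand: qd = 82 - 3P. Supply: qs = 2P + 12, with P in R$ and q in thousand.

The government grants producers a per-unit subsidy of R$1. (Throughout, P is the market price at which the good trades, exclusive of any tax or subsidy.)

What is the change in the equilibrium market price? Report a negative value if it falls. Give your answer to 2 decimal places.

-0.40

Before the shock: 82 - 3P = 2P + 12 ⇒ 70 = 5P ⇒ P = 14, q = 40.
Since sellers receive the price plus the subsidy, the effective supply curve becomes qs = 2P + 14.
Equate the new curves: 82 - 3P = 2P + 14, giving 68 = 5P, P = 13.6, q = 41.2.
ΔP = 13.6 − 14 = -0.40.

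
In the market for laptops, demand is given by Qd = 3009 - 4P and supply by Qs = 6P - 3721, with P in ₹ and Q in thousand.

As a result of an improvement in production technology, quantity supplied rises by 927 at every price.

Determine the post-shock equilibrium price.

580.3

Before the shock: 3009 - 4P = 6P - 3721 ⇒ 6730 = 10P ⇒ P = 673, Q = 317.
After the shift, demand is Qd = 3009 - 4P and supply is Qs = 6P - 2794.
New equilibrium: 3009 - 4P = 6P - 2794 ⇒ 5803 = 10P ⇒ P = 580.3, Q = 687.8.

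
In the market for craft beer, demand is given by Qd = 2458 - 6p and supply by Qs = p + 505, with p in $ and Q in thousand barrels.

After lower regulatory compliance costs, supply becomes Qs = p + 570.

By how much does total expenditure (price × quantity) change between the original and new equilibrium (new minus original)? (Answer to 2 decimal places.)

+7746.94

Initially, 2458 - 6p = p + 505, so 1953 = 7p and p = 279, Q = 784.
With the change applied: demand Qd = 2458 - 6p, supply Qs = p + 570.
Setting them equal: 2458 - 6p = p + 570 → 1888 = 7p, so p = 1888/7 ≈ 269.7143 and Q = 5878/7 ≈ 839.7143.
Expenditure moves from 279×784 = 218736 to 269.7143×839.7143 = 226482.9388; change = +7746.94.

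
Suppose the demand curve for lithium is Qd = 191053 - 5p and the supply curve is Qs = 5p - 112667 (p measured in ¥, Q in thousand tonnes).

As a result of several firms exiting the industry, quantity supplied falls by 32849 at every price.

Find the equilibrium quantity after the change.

22768.5

Original equilibrium: 191053 - 5p = 5p - 112667 gives 303720 = 10p, so p = 30372 and Q = 39193.
After the shift, demand is Qd = 191053 - 5p and supply is Qs = 5p - 145516.
Clearing the new market: 191053 - 5p = 5p - 145516, so p = 33656.9 and Q = 22768.5.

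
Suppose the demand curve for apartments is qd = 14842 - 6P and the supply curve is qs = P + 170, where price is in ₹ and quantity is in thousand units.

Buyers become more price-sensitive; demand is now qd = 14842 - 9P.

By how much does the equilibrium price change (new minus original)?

-628.8

Solve the original market: 14842 - 6P = P + 170, hence P = 2096 and q = 2266.
The new curves are qd = 14842 - 9P (demand) and qs = P + 170 (supply).
Setting them equal: 14842 - 9P = P + 170 → 14672 = 10P, so P = 1467.2 and q = 1637.2.
ΔP = 1467.2 − 2096 = -628.8.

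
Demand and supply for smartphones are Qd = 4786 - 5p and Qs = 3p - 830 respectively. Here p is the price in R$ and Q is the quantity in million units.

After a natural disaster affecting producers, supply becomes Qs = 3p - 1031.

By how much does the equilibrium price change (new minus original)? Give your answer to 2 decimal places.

+25.13

Solve the original market: 4786 - 5p = 3p - 830, hence p = 702 and Q = 1276.
After the shift, demand is Qd = 4786 - 5p and supply is Qs = 3p - 1031.
New equilibrium: 4786 - 5p = 3p - 1031 ⇒ 5817 = 8p ⇒ p = 727.125, Q = 1150.375.
Δp = 727.125 − 702 = +25.13.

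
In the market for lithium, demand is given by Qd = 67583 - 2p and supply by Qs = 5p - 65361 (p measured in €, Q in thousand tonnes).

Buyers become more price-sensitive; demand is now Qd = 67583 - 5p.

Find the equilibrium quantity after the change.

Original equilibrium: 67583 - 2p = 5p - 65361 gives 132944 = 7p, so p = 18992 and Q = 29599.
After the shift, demand is Qd = 67583 - 5p and supply is Qs = 5p - 65361.
New equilibrium: 67583 - 5p = 5p - 65361 ⇒ 132944 = 10p ⇒ p = 13294.4, Q = 1111.

1111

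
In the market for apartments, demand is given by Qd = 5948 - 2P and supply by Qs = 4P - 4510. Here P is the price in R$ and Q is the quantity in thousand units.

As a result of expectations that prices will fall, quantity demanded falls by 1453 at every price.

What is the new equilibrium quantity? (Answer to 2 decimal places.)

1493.33

Solve the original market: 5948 - 2P = 4P - 4510, hence P = 1743 and Q = 2462.
With the change applied: demand Qd = 4495 - 2P, supply Qs = 4P - 4510.
Clearing the new market: 4495 - 2P = 4P - 4510, so P = 9005/6 ≈ 1500.8333 and Q = 4480/3 ≈ 1493.3333.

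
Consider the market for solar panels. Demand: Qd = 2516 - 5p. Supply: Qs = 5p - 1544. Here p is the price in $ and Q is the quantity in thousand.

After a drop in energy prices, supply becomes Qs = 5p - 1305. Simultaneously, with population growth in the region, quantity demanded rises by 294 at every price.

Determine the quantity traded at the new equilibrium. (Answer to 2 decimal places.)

752.50

Solve the original market: 2516 - 5p = 5p - 1544, hence p = 406 and Q = 486.
The new curves are Qd = 2810 - 5p (demand) and Qs = 5p - 1305 (supply).
New equilibrium: 2810 - 5p = 5p - 1305 ⇒ 4115 = 10p ⇒ p = 411.5, Q = 752.5.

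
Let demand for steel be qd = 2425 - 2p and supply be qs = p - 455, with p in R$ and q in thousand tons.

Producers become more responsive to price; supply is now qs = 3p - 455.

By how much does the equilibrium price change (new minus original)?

Original equilibrium: 2425 - 2p = p - 455 gives 2880 = 3p, so p = 960 and q = 505.
After the shift, demand is qd = 2425 - 2p and supply is qs = 3p - 455.
Setting them equal: 2425 - 2p = 3p - 455 → 2880 = 5p, so p = 576 and q = 1273.
Δp = 576 − 960 = -384.

-384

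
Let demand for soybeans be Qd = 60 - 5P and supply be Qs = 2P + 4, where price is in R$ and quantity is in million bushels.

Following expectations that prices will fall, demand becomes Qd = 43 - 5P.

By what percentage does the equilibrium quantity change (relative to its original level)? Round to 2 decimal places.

Original equilibrium: 60 - 5P = 2P + 4 gives 56 = 7P, so P = 8 and Q = 20.
With the change applied: demand Qd = 43 - 5P, supply Qs = 2P + 4.
Setting them equal: 43 - 5P = 2P + 4 → 39 = 7P, so P = 39/7 ≈ 5.5714 and Q = 106/7 ≈ 15.1429.
%ΔQ = (15.1429 − 20) / 20 × 100 = -24.29%.

-24.29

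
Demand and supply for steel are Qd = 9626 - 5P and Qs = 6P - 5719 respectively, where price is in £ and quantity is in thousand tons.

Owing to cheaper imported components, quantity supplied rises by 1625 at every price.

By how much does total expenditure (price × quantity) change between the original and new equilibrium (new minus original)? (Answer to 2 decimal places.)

+529655.99

Initially, 9626 - 5P = 6P - 5719, so 15345 = 11P and P = 1395, Q = 2651.
The shock moves the curves to Qd = 9626 - 5P and Qs = 6P - 4094.
New equilibrium: 9626 - 5P = 6P - 4094 ⇒ 13720 = 11P ⇒ P = 13720/11 ≈ 1247.2727, Q = 37286/11 ≈ 3389.6364.
Expenditure moves from 1395×2651 = 3698145 to 1247.2727×3389.6364 = 4227800.9917; change = +529655.99.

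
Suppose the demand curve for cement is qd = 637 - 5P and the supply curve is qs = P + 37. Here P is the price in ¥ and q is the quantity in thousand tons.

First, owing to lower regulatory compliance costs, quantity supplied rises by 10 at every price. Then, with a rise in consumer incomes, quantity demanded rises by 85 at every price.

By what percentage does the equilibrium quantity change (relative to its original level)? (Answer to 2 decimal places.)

Solve the original market: 637 - 5P = P + 37, hence P = 100 and q = 137.
With the change applied: demand qd = 722 - 5P, supply qs = P + 47.
New equilibrium: 722 - 5P = P + 47 ⇒ 675 = 6P ⇒ P = 112.5, q = 159.5.
%Δq = (159.5 − 137) / 137 × 100 = +16.42%.

+16.42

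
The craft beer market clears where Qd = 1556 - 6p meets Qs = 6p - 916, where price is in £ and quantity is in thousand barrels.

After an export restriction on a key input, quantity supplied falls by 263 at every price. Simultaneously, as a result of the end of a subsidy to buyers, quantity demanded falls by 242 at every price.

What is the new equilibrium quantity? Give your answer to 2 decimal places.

67.50

Initially, 1556 - 6p = 6p - 916, so 2472 = 12p and p = 206, Q = 320.
The shock moves the curves to Qd = 1314 - 6p and Qs = 6p - 1179.
New equilibrium: 1314 - 6p = 6p - 1179 ⇒ 2493 = 12p ⇒ p = 207.75, Q = 67.5.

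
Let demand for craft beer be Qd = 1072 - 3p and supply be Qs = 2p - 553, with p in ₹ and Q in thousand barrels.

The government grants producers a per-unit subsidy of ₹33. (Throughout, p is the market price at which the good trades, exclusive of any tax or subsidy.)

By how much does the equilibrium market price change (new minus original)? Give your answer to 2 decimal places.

-13.20

Solve the original market: 1072 - 3p = 2p - 553, hence p = 325 and Q = 97.
Since sellers receive the price plus the subsidy, the effective supply curve becomes Qs = 2p - 487.
Setting them equal: 1072 - 3p = 2p - 487 → 1559 = 5p, so p = 311.8 and Q = 136.6.
Δp = 311.8 − 325 = -13.20.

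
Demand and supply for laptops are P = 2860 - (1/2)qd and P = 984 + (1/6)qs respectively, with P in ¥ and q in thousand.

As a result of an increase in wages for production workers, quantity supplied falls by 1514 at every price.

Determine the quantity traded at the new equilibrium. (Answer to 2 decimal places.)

Initially, 5720 - 2P = 6P - 5904, so 11624 = 8P and P = 1453, q = 2814.
With the change applied: demand qd = 5720 - 2P, supply qs = 6P - 7418.
New equilibrium: 5720 - 2P = 6P - 7418 ⇒ 13138 = 8P ⇒ P = 1642.25, q = 2435.5.

2435.50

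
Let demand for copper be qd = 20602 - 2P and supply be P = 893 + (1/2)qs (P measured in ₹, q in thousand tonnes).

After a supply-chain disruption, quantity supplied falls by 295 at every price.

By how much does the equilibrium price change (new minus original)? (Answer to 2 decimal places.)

+73.75

Original equilibrium: 20602 - 2P = 2P - 1786 gives 22388 = 4P, so P = 5597 and q = 9408.
With the change applied: demand qd = 20602 - 2P, supply qs = 2P - 2081.
Clearing the new market: 20602 - 2P = 2P - 2081, so P = 5670.75 and q = 9260.5.
ΔP = 5670.75 − 5597 = +73.75.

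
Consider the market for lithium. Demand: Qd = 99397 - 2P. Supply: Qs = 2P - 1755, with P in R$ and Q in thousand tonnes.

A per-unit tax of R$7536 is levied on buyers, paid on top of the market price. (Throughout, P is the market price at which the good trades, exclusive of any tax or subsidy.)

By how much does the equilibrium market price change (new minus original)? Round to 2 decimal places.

Original equilibrium: 99397 - 2P = 2P - 1755 gives 101152 = 4P, so P = 25288 and Q = 48821.
Since buyers pay the price plus the tax, the effective demand curve becomes Qd = 84325 - 2P.
Setting them equal: 84325 - 2P = 2P - 1755 → 86080 = 4P, so P = 21520 and Q = 41285.
ΔP = 21520 − 25288 = -3768.00.

-3768.00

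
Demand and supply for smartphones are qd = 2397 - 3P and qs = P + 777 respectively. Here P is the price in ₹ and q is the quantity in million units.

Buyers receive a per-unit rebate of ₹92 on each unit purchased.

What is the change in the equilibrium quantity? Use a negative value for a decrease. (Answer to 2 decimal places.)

Before the shock: 2397 - 3P = P + 777 ⇒ 1620 = 4P ⇒ P = 405, q = 1182.
Since buyers' out-of-pocket price is the market price minus the rebate, the effective demand curve becomes qd = 2673 - 3P.
Setting them equal: 2673 - 3P = P + 777 → 1896 = 4P, so P = 474 and q = 1251.
Δq = 1251 − 1182 = +69.00.

+69.00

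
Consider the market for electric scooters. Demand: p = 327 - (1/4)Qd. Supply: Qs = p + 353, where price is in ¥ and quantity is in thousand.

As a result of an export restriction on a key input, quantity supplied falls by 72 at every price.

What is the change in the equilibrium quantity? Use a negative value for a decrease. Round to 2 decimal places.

Original equilibrium: 1308 - 4p = p + 353 gives 955 = 5p, so p = 191 and Q = 544.
The new curves are Qd = 1308 - 4p (demand) and Qs = p + 281 (supply).
Equate the new curves: 1308 - 4p = p + 281, giving 1027 = 5p, p = 205.4, Q = 486.4.
ΔQ = 486.4 − 544 = -57.60.

-57.60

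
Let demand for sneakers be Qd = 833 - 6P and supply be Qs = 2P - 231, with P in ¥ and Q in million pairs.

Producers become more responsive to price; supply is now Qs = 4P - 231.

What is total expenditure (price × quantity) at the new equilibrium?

Initially, 833 - 6P = 2P - 231, so 1064 = 8P and P = 133, Q = 35.
After the shift, demand is Qd = 833 - 6P and supply is Qs = 4P - 231.
Setting them equal: 833 - 6P = 4P - 231 → 1064 = 10P, so P = 106.4 and Q = 194.6.
New expenditure = 106.4 × 194.6 = 20705.44.

20705.44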